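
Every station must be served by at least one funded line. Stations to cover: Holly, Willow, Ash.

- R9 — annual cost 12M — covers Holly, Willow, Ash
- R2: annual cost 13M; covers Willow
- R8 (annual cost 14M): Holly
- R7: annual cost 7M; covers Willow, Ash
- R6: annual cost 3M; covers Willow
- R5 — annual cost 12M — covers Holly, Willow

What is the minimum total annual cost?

12

R9 alone covers Holly, Willow, Ash — every station.
Total annual cost: 12.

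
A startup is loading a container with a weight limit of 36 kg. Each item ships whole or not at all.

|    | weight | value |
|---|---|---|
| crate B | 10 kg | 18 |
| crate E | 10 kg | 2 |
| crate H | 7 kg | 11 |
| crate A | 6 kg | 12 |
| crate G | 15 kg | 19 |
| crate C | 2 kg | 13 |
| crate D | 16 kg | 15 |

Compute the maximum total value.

62

crate B + crate A + crate G + crate C: weight 10 + 6 + 15 + 2 = 33 ≤ 36, value 18 + 12 + 19 + 13 = 62.
crate B + crate H + crate G + crate C: weight 10 + 7 + 15 + 2 = 34 ≤ 36, value 18 + 11 + 19 + 13 = 61.
Best is crate B, crate A, crate G, and crate C with total value 62.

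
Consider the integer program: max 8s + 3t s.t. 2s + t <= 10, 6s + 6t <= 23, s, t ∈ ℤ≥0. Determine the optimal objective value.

24

(s,t)=(3,0): 2·3+1·0=6≤10, 6·3+6·0=18≤23, objective 24.
(s,t)=(2,1): 2·2+1·1=5≤10, 6·2+6·1=18≤23, objective 19.
(s,t)=(2,0): 2·2+1·0=4≤10, 6·2+6·0=12≤23, objective 16.
Maximum is 24 at (s,t)=(3,0).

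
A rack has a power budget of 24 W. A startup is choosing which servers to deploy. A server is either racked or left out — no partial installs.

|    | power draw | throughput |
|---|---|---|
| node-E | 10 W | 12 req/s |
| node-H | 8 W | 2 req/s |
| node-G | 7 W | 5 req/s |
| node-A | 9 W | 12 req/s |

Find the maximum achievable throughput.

node-E + node-A: power draw 10 + 9 = 19 ≤ 24, throughput 12 + 12 = 24.
node-H + node-G + node-A: power draw 8 + 7 + 9 = 24 ≤ 24, throughput 2 + 5 + 12 = 19.
Best is node-E and node-A with total throughput 24.

24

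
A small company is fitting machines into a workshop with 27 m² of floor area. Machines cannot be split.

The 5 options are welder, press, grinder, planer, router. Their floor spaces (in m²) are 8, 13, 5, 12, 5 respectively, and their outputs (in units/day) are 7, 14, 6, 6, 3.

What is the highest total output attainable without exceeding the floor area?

27

This is an integer program with binary decision variables.
welder + press + router: floor space 8 + 13 + 5 = 26 ≤ 27, output 7 + 14 + 3 = 24.
welder + press + grinder: floor space 8 + 13 + 5 = 26 ≤ 27, output 7 + 14 + 6 = 27.
press + grinder + router: floor space 13 + 5 + 5 = 23 ≤ 27, output 14 + 6 + 3 = 23.
Best is welder, press, and grinder with total output 27.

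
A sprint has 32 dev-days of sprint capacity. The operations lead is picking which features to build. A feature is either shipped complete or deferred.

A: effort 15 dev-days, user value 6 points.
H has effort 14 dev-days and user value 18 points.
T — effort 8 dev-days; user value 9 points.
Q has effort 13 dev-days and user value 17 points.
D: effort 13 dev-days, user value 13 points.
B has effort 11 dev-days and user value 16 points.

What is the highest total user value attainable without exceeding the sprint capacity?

42

This is a 0-1 knapsack instance.
Allowing fractional choices, the relaxed optimum would be about 43.3, but features are indivisible.
T + Q + B: effort 8 + 13 + 11 = 32 ≤ 32, user value 9 + 17 + 16 = 42.
H + Q: effort 14 + 13 = 27 ≤ 32, user value 18 + 17 = 35.
T + D + B: effort 8 + 13 + 11 = 32 ≤ 32, user value 9 + 13 + 16 = 38.
Best is T, Q, and B with total user value 42.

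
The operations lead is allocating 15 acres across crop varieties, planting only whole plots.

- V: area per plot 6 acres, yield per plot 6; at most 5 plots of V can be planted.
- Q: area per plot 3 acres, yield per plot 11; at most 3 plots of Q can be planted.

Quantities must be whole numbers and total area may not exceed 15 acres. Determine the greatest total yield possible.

39

Q has the best ratio (11/3); taking only Q gives at most 3×11 = 33 (stopped by the supply cap of 3).
Mixing does better — 1×V and 3×Q: area 15 ≤ 15, yield 1·6 + 3·11 = 39.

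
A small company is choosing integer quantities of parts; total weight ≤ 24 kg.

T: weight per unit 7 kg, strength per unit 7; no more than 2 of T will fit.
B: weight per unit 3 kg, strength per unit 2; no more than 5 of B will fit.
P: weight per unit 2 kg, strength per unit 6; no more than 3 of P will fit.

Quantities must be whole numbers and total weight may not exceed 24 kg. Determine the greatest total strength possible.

34

This is a bounded integer knapsack.
P has the best ratio (6/2); taking only P gives at most 3×6 = 18 (stopped by the supply cap of 3).
Mixing does better — 2×T, 1×B, and 3×P: weight 23 ≤ 24, strength 2·7 + 1·2 + 3·6 = 34.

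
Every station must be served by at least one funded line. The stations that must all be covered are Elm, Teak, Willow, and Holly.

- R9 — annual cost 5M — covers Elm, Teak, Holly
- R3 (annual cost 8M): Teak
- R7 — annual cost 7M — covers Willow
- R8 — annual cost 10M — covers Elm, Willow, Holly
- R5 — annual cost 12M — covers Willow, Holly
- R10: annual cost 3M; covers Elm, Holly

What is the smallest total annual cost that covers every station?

The greedy cost-per-new-station heuristic would pick R10, R9, and R7 for 15, but a cheaper cover exists.
Choose R9 and R7: together they cover Elm, Teak, Willow, Holly — every station.
Total annual cost: 5 + 7 = 12.
No cover costs less than 12.

12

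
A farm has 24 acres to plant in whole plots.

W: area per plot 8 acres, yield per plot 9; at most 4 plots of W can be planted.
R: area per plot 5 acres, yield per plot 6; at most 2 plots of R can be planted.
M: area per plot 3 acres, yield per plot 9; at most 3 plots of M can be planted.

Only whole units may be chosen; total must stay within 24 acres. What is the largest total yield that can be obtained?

42

This is a bounded integer knapsack.
M has the best ratio (9/3); taking only M gives at most 3×9 = 27 (stopped by the supply cap of 3).
Mixing does better — 1×W, 1×R, and 3×M: area 22 ≤ 24, yield 1·9 + 1·6 + 3·9 = 42.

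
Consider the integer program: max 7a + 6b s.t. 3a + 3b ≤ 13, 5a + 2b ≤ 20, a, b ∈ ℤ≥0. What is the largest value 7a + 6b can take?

28

The continuous relaxation peaks at (3.78, 0.556) with value 29.78; rounding to a feasible lattice point costs some objective.
(a,b)=(4,0) is feasible, giving 28.
(a,b)=(3,1) is feasible, giving 27.
No feasible integer point exceeds 28.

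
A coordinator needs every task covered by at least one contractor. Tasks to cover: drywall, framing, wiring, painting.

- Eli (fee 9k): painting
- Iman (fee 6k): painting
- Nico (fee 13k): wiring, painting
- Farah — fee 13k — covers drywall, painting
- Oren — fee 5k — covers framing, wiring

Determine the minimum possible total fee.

The greedy cost-per-new-task heuristic would pick Oren, Iman, and Farah for 24, but a cheaper cover exists.
Choose Farah and Oren: together they cover drywall, framing, wiring, painting — every task.
Total fee: 13 + 5 = 18.
No cover costs less than 18.

18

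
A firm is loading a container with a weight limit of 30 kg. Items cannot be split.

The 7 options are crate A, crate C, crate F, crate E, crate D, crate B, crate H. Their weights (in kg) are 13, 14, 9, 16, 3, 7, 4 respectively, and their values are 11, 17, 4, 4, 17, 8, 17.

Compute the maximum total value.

59

Allowing fractional choices, the relaxed optimum would be about 60.7, but items are indivisible.
crate C + crate F + crate D + crate H: weight 14 + 9 + 3 + 4 = 30 ≤ 30, value 17 + 4 + 17 + 17 = 55.
crate A + crate D + crate B + crate H: weight 13 + 3 + 7 + 4 = 27 ≤ 30, value 11 + 17 + 8 + 17 = 53.
crate C + crate D + crate B + crate H: weight 14 + 3 + 7 + 4 = 28 ≤ 30, value 17 + 17 + 8 + 17 = 59.
Best is crate C, crate D, crate B, and crate H with total value 59.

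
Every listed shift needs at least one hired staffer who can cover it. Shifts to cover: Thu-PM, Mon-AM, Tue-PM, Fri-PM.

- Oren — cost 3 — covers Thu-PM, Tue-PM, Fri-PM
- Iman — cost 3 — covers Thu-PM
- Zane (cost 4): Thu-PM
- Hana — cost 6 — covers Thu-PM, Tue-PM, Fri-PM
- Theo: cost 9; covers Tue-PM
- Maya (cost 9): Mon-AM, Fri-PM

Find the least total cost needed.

12

Choose Oren and Maya: together they cover Thu-PM, Mon-AM, Tue-PM, Fri-PM — every shift.
Total cost: 3 + 9 = 12.
No cover costs less than 12.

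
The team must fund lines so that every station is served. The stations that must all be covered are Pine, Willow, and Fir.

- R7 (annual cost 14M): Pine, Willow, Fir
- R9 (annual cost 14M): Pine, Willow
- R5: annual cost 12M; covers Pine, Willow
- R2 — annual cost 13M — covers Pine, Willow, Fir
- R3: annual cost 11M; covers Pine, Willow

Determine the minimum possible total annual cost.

13

R2 alone covers Pine, Willow, Fir — every station.
Total annual cost: 13.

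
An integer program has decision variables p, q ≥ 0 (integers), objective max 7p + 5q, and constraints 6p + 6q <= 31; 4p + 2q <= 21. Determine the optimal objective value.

35

The continuous relaxation peaks at (5.17, 0) with value 36.17; rounding to a feasible lattice point costs some objective.
(p,q)=(5,0): 6·5+6·0=30≤31, 4·5+2·0=20≤21, objective 35.
(p,q)=(4,1): 6·4+6·1=30≤31, 4·4+2·1=18≤21, objective 33.
Maximum is 35 at (p,q)=(5,0).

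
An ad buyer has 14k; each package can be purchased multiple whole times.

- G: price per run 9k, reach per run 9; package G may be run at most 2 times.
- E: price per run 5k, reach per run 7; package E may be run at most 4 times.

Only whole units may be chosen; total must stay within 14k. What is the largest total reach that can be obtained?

1×G and 1×E: price 14 ≤ 14, reach 1·9 + 1·7 = 16.
2×E: price 10 ≤ 14, reach 2·7 = 14.
Best is 16.

16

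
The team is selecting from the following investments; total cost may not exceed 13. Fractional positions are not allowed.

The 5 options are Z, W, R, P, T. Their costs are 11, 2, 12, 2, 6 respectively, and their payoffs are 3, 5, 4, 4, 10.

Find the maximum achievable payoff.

Take W, P, and T: cost 2 + 2 + 6 = 10 ≤ 13, payoff 5 + 4 + 10 = 19.
No other feasible combination does better.

19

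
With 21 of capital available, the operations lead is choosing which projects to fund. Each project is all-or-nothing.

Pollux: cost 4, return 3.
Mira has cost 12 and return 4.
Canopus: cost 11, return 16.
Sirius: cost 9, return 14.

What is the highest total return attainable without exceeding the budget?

Allowing fractional choices, the relaxed optimum would be about 30.8, but projects are indivisible.
Canopus + Sirius: cost 11 + 9 = 20 ≤ 21, return 16 + 14 = 30.
Pollux + Canopus: cost 4 + 11 = 15 ≤ 21, return 3 + 16 = 19.
Mira + Sirius: cost 12 + 9 = 21 ≤ 21, return 4 + 14 = 18.
Best is Canopus and Sirius with total return 30.

30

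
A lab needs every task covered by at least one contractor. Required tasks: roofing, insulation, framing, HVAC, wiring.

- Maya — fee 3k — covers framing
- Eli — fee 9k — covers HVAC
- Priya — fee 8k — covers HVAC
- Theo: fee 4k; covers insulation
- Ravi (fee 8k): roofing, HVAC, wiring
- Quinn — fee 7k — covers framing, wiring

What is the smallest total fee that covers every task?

15

Choose Maya, Theo, and Ravi: together they cover roofing, insulation, framing, HVAC, wiring — every task.
Total fee: 3 + 4 + 8 = 15.
No cover costs less than 15.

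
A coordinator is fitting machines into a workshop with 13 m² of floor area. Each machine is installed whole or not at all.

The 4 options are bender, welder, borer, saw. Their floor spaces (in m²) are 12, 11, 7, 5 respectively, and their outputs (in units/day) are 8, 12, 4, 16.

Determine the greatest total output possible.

20

This is an integer program with binary decision variables.
Take borer and saw: floor space 7 + 5 = 12 ≤ 13, output 4 + 16 = 20.
No other feasible combination does better.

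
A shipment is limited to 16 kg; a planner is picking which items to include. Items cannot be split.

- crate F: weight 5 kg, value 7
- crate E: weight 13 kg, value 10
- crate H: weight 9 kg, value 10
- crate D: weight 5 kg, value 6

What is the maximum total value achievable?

Allowing fractional choices, the relaxed optimum would be about 19.7, but items are indivisible.
crate F + crate H: weight 5 + 9 = 14 ≤ 16, value 7 + 10 = 17.
crate F + crate D: weight 5 + 5 = 10 ≤ 16, value 7 + 6 = 13.
crate H + crate D: weight 9 + 5 = 14 ≤ 16, value 10 + 6 = 16.
Best is crate F and crate H with total value 17.

17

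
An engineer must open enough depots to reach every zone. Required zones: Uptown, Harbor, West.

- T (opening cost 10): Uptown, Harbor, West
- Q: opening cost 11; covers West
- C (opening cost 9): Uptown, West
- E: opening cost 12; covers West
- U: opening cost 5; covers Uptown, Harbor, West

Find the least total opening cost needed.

5

This is a weighted set-cover instance.
U alone covers Uptown, Harbor, West — every zone.
Total opening cost: 5.
No cover costs less than 5.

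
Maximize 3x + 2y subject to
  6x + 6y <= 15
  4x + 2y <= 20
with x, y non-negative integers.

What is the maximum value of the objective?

The continuous relaxation peaks at (2.5, 0) with value 7.50; rounding to a feasible lattice point costs some objective.
(x,y)=(2,0) is feasible, giving 6.
(x,y)=(1,1) is feasible, giving 5.
(x,y)=(1,0) is feasible, giving 3.
No feasible integer point exceeds 6.

6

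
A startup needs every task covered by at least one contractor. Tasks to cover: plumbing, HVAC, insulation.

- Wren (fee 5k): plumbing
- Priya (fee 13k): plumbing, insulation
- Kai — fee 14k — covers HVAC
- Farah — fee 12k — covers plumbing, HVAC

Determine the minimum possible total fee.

25

This is a weighted set-cover instance.
The greedy cost-per-new-task heuristic would pick Wren, Farah, and Priya for 30, but a cheaper cover exists.
Choose Priya and Farah: together they cover plumbing, HVAC, insulation — every task.
Total fee: 13 + 12 = 25.
No cover costs less than 25.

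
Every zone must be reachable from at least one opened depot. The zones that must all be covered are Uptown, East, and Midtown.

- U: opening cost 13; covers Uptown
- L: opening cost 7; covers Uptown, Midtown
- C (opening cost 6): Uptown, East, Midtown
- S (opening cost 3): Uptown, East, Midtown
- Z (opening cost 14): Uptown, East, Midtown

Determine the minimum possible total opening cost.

3

S alone covers Uptown, East, Midtown — every zone.
Total opening cost: 3.
No cover costs less than 3.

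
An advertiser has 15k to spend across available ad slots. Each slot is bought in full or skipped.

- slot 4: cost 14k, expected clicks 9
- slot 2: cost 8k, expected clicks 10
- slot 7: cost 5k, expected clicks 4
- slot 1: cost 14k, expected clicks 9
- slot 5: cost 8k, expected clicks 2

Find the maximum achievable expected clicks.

This is an integer program with binary decision variables.
Allowing fractional choices, the relaxed optimum would be about 15.3, but ad slots are indivisible.
slot 2 + slot 7: cost 8 + 5 = 13 ≤ 15, expected clicks 10 + 4 = 14.
slot 2: cost 8 ≤ 15, expected clicks 10.
slot 4: cost 14 ≤ 15, expected clicks 9.
Best is slot 2 and slot 7 with total expected clicks 14.

14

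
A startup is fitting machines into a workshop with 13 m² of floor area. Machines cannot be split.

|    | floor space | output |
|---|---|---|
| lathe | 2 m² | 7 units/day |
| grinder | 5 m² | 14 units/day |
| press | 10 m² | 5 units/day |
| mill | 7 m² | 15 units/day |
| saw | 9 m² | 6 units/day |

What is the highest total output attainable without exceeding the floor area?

This is a 0-1 knapsack instance.
Allowing fractional choices, the relaxed optimum would be about 33.9, but machines are indivisible.
grinder + mill: floor space 5 + 7 = 12 ≤ 13, output 14 + 15 = 29.
lathe + grinder: floor space 2 + 5 = 7 ≤ 13, output 7 + 14 = 21.
lathe + mill: floor space 2 + 7 = 9 ≤ 13, output 7 + 15 = 22.
Best is grinder and mill with total output 29.

29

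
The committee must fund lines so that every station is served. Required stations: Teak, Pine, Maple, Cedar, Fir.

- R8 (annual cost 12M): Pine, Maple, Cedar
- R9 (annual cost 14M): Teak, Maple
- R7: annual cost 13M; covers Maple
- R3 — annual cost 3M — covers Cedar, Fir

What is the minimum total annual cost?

29

Choose R8, R9, and R3: together they cover Teak, Pine, Maple, Cedar, Fir — every station.
Total annual cost: 12 + 14 + 3 = 29.
No cover costs less than 29.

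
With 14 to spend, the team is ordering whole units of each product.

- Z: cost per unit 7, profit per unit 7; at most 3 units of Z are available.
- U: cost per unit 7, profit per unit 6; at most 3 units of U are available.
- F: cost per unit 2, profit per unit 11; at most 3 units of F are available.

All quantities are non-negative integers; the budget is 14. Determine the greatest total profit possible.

1×U and 3×F: cost 13 ≤ 14, profit 1·6 + 3·11 = 39.
1×Z and 3×F: cost 13 ≤ 14, profit 1·7 + 3·11 = 40.
Best is 40.

40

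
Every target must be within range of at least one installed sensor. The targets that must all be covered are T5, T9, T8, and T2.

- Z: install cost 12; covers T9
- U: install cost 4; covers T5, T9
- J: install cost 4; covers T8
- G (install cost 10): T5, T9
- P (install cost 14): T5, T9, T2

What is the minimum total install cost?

18

The greedy cost-per-new-target heuristic would pick U, J, and P for 22, but a cheaper cover exists.
Choose J and P: together they cover T5, T9, T8, T2 — every target.
Total install cost: 4 + 14 = 18.
No cover costs less than 18.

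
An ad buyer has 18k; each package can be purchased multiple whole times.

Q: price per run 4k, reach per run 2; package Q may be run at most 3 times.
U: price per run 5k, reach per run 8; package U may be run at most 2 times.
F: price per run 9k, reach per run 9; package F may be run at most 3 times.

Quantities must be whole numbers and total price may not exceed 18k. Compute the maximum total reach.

Take 2×Q and 2×U: price 18 ≤ 18, reach 2·2 + 2·8 = 20.
U has the best ratio (8/5) and is taken to its limit of 2; remaining capacity is filled optimally with the others.

20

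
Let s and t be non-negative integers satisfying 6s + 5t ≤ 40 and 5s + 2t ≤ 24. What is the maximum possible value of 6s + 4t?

Relaxing integrality, the LP optimum is 35.69 at (s,t) = (3.08, 4.31), which is not an integer point.
(s,t)=(3,4): 6·3+5·4=38≤40, 5·3+2·4=23≤24, objective 34.
(s,t)=(2,5): 6·2+5·5=37≤40, 5·2+2·5=20≤24, objective 32.
(s,t)=(3,3): 6·3+5·3=33≤40, 5·3+2·3=21≤24, objective 30.
The best lattice point is (3,4), giving 34.

34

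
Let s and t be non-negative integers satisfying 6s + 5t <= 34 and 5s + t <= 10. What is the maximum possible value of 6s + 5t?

31

(s,t)=(1,5): 6·1+5·5=31≤34, 5·1+1·5=10≤10, objective 31.
(s,t)=(0,6): 6·0+5·6=30≤34, 5·0+1·6=6≤10, objective 30.
(s,t)=(1,4): 6·1+5·4=26≤34, 5·1+1·4=9≤10, objective 26.
No feasible integer point exceeds 31.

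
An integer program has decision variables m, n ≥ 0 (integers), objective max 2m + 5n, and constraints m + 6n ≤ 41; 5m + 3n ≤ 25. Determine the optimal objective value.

32

(m,n)=(1,6) is feasible, giving 32.
(m,n)=(0,6) is feasible, giving 30.
(m,n)=(2,5) is feasible, giving 29.
(m,n)=(1,5) is feasible, giving 27.
No feasible integer point exceeds 32.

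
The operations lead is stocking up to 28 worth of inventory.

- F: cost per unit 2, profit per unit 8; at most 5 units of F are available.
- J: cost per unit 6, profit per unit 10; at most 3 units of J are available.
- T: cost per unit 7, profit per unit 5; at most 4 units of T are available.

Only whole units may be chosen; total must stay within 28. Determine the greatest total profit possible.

Take 5×F and 3×J: cost 28 ≤ 28, profit 5·8 + 3·10 = 70.
F has the best ratio (8/2) and is taken to its limit of 5; remaining capacity is filled optimally with the others.

70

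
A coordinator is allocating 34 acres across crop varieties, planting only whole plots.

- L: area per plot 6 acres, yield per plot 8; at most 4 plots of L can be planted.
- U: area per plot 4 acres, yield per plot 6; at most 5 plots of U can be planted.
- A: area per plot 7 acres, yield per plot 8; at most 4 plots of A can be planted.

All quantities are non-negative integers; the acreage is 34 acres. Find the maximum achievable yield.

48

U has the best ratio (6/4); taking only U gives at most 5×6 = 30 (stopped by the supply cap of 5).
Mixing does better — 3×L and 4×U: area 34 ≤ 34, yield 3·8 + 4·6 = 48.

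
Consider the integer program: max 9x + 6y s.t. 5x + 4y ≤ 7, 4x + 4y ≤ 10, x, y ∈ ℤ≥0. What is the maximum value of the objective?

(x,y)=(1,0): 5·1+4·0=5≤7, 4·1+4·0=4≤10, objective 9.
(x,y)=(0,1): 5·0+4·1=4≤7, 4·0+4·1=4≤10, objective 6.
The best lattice point is (1,0), giving 9.

9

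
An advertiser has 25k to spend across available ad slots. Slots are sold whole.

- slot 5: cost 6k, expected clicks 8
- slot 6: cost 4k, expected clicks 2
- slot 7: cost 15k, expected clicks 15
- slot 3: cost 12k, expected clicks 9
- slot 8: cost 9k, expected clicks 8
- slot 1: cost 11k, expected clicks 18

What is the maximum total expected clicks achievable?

28

Allowing fractional choices, the relaxed optimum would be about 34.0, but ad slots are indivisible.
slot 5 + slot 6 + slot 1: cost 6 + 4 + 11 = 21 ≤ 25, expected clicks 8 + 2 + 18 = 28.
slot 6 + slot 8 + slot 1: cost 4 + 9 + 11 = 24 ≤ 25, expected clicks 2 + 8 + 18 = 28.
The maximum expected clicks is 28; one optimal choice is slot 5, slot 6, and slot 1.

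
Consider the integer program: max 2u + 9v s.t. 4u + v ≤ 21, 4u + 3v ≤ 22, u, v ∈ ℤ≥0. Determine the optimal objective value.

Relaxing integrality, the LP optimum is 66.00 at (u,v) = (0, 7.33), which is not an integer point.
(u,v)=(0,7): 4·0+1·7=7≤21, 4·0+3·7=21≤22, objective 63.
(u,v)=(1,6): 4·1+1·6=10≤21, 4·1+3·6=22≤22, objective 56.
Maximum is 63 at (u,v)=(0,7).

63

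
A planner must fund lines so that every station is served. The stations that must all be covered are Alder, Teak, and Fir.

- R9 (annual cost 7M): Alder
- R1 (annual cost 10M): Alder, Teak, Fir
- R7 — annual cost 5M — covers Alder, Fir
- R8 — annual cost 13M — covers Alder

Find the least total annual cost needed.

The greedy cost-per-new-station heuristic would pick R7 and R1 for 15, but a cheaper cover exists.
R1 alone covers Alder, Teak, Fir — every station.
Total annual cost: 10.
No cover costs less than 10.

10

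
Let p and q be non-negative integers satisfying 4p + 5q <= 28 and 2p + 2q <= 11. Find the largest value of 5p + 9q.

45

The continuous relaxation peaks at (0, 5.5) with value 49.50; rounding to a feasible lattice point costs some objective.
(p,q)=(0,5): 4·0+5·5=25≤28, 2·0+2·5=10≤11, objective 45.
(p,q)=(1,4): 4·1+5·4=24≤28, 2·1+2·4=10≤11, objective 41.
(p,q)=(0,4): 4·0+5·4=20≤28, 2·0+2·4=8≤11, objective 36.
The best lattice point is (0,5), giving 45.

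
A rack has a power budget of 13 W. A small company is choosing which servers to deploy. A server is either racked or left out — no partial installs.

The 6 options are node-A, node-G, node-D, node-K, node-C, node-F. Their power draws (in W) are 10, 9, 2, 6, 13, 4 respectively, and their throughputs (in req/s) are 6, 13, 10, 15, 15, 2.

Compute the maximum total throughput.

Take node-D, node-K, and node-F: power draw 2 + 6 + 4 = 12 ≤ 13, throughput 10 + 15 + 2 = 27.
No other feasible combination does better.

27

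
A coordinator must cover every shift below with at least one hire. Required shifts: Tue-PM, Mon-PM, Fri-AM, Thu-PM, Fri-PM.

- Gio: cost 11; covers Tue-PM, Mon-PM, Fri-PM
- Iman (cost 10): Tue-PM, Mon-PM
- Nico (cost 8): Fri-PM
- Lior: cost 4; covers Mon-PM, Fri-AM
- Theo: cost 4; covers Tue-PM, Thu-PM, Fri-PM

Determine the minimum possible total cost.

Choose Lior and Theo: together they cover Tue-PM, Mon-PM, Fri-AM, Thu-PM, Fri-PM — every shift.
Total cost: 4 + 4 = 8.
No cover costs less than 8.

8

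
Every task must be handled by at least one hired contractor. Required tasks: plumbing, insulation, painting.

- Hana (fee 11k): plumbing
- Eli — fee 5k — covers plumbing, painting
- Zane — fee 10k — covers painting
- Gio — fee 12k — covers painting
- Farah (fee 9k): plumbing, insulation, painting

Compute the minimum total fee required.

9

This is a weighted set-cover instance.
The greedy cost-per-new-task heuristic would pick Eli and Farah for 14, but a cheaper cover exists.
Farah alone covers plumbing, insulation, painting — every task.
Total fee: 9.
No cover costs less than 9.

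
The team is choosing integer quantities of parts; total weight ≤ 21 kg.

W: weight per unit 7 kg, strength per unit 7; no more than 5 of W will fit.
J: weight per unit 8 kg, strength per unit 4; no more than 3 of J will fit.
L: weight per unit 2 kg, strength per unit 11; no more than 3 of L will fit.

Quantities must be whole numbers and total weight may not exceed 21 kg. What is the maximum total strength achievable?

47

Take 2×W and 3×L: weight 20 ≤ 21, strength 2·7 + 3·11 = 47.
L has the best ratio (11/2) and is taken to its limit of 3; remaining capacity is filled optimally with the others.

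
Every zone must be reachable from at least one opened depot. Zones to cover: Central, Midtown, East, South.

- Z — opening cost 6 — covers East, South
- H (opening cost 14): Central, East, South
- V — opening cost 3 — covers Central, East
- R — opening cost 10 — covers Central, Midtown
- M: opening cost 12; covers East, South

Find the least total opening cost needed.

16

The greedy cost-per-new-zone heuristic would pick V, Z, and R for 19, but a cheaper cover exists.
Choose Z and R: together they cover Central, Midtown, East, South — every zone.
Total opening cost: 6 + 10 = 16.
No cover costs less than 16.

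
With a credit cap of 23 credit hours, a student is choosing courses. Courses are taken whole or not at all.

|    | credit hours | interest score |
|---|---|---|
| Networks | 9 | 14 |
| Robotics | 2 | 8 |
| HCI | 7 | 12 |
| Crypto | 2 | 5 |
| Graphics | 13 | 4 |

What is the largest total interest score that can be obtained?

39

Allowing fractional choices, the relaxed optimum would be about 39.9, but courses are indivisible.
Networks + Robotics + HCI + Crypto: credit hours 9 + 2 + 7 + 2 = 20 ≤ 23, interest score 14 + 8 + 12 + 5 = 39.
Networks + HCI + Crypto: credit hours 9 + 7 + 2 = 18 ≤ 23, interest score 14 + 12 + 5 = 31.
Networks + Robotics + HCI: credit hours 9 + 2 + 7 = 18 ≤ 23, interest score 14 + 8 + 12 = 34.
Best is Networks, Robotics, HCI, and Crypto with total interest score 39.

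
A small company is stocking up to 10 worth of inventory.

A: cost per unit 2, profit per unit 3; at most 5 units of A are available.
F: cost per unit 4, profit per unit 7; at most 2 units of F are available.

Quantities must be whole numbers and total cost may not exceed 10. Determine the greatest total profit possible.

F has the best ratio (7/4); taking only F gives at most 2×7 = 14 (stopped by the cost limit).
Mixing does better — 1×A and 2×F: cost 10 ≤ 10, profit 1·3 + 2·7 = 17.

17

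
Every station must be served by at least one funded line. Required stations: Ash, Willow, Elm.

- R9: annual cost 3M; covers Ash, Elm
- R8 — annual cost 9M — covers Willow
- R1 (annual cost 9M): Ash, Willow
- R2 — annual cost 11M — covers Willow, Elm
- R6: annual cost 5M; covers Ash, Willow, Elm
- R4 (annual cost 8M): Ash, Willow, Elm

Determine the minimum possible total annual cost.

5

The greedy cost-per-new-station heuristic would pick R9 and R6 for 8, but a cheaper cover exists.
R6 alone covers Ash, Willow, Elm — every station.
Total annual cost: 5.
No cover costs less than 5.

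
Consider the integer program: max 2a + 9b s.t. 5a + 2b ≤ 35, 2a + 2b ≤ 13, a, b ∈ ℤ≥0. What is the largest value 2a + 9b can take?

Relaxing integrality, the LP optimum is 58.50 at (a,b) = (0, 6.5), which is not an integer point.
(a,b)=(0,6): 5·0+2·6=12≤35, 2·0+2·6=12≤13, objective 54.
(a,b)=(1,5): 5·1+2·5=15≤35, 2·1+2·5=12≤13, objective 47.
No feasible integer point exceeds 54.

54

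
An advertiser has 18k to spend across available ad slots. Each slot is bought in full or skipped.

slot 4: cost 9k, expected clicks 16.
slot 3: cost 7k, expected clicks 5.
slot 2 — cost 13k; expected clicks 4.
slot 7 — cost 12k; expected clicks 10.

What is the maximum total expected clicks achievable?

Allowing fractional choices, the relaxed optimum would be about 23.5, but ad slots are indivisible.
slot 4: cost 9 ≤ 18, expected clicks 16.
slot 4 + slot 3: cost 9 + 7 = 16 ≤ 18, expected clicks 16 + 5 = 21.
Best is slot 4 and slot 3 with total expected clicks 21.

21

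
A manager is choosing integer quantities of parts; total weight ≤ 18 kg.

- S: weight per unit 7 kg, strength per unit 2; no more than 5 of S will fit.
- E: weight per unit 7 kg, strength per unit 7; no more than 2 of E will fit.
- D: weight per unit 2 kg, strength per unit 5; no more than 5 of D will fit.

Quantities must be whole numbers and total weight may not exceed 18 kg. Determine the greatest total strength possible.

Take 1×E and 5×D: weight 17 ≤ 18, strength 1·7 + 5·5 = 32.
D has the best ratio (5/2) and is taken to its limit of 5; remaining capacity is filled optimally with the others.

32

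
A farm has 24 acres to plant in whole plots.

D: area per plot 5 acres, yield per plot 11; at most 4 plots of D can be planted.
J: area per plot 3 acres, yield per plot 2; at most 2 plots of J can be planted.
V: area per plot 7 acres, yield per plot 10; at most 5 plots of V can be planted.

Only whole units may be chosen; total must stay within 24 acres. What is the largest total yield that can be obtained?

D has the best ratio (11/5); taking only D gives at most 4×11 = 44 (stopped by the area limit).
Mixing does better — 4×D and 1×J: area 23 ≤ 24, yield 4·11 + 1·2 = 46.

46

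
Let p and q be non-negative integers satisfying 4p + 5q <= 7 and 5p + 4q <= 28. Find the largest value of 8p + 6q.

8

(p,q)=(1,0): 4·1+5·0=4≤7, 5·1+4·0=5≤28, objective 8.
(p,q)=(0,1): 4·0+5·1=5≤7, 5·0+4·1=4≤28, objective 6.
(p,q)=(0,0): 4·0+5·0=0≤7, 5·0+4·0=0≤28, objective 0.
No feasible integer point exceeds 8.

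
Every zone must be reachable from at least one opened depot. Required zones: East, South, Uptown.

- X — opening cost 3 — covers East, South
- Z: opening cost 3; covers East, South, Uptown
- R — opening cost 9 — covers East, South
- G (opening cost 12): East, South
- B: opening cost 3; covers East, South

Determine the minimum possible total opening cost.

3

Z alone covers East, South, Uptown — every zone.
Total opening cost: 3.
No cover costs less than 3.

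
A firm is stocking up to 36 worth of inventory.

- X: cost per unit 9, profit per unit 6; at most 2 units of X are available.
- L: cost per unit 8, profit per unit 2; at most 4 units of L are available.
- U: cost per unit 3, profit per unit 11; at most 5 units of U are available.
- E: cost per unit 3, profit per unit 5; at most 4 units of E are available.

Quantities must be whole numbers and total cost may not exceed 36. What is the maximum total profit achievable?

1×L, 5×U, and 4×E: cost 35 ≤ 36, profit 1·2 + 5·11 + 4·5 = 77.
1×X, 5×U, and 4×E: cost 36 ≤ 36, profit 1·6 + 5·11 + 4·5 = 81.
Best is 81.

81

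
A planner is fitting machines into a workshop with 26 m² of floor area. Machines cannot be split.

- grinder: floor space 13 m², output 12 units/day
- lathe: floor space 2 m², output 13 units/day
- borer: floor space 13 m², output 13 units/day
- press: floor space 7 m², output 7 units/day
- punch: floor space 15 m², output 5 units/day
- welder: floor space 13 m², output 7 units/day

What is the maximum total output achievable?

33

Take lathe, borer, and press: floor space 2 + 13 + 7 = 22 ≤ 26, output 13 + 13 + 7 = 33.
No other feasible combination does better.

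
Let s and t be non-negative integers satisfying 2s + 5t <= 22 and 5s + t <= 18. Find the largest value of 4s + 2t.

Relaxing integrality, the LP optimum is 18.26 at (s,t) = (2.96, 3.22), which is not an integer point.
(s,t)=(3,3): 2·3+5·3=21≤22, 5·3+1·3=18≤18, objective 18.
(s,t)=(3,2): 2·3+5·2=16≤22, 5·3+1·2=17≤18, objective 16.
No feasible integer point exceeds 18.

18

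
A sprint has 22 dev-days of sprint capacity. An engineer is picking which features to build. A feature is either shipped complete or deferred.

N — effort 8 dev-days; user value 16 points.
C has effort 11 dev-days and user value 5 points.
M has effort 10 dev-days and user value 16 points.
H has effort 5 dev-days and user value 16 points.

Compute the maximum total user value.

Allowing fractional choices, the relaxed optimum would be about 46.4, but features are indivisible.
M + H: effort 10 + 5 = 15 ≤ 22, user value 16 + 16 = 32.
N + M: effort 8 + 10 = 18 ≤ 22, user value 16 + 16 = 32.
N + H: effort 8 + 5 = 13 ≤ 22, user value 16 + 16 = 32.
The maximum user value is 32; one optimal choice is N and H.

32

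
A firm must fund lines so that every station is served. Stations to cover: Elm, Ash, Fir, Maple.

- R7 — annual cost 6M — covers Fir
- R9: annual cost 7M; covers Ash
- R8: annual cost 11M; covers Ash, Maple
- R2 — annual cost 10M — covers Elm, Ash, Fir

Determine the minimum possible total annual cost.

21

Choose R8 and R2: together they cover Elm, Ash, Fir, Maple — every station.
Total annual cost: 11 + 10 = 21.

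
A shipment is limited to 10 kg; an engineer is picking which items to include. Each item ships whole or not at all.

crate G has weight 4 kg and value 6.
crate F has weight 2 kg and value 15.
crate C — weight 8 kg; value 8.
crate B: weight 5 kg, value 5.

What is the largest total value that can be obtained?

crate G + crate F: weight 4 + 2 = 6 ≤ 10, value 6 + 15 = 21.
crate F + crate C: weight 2 + 8 = 10 ≤ 10, value 15 + 8 = 23.
Best is crate F and crate C with total value 23.

23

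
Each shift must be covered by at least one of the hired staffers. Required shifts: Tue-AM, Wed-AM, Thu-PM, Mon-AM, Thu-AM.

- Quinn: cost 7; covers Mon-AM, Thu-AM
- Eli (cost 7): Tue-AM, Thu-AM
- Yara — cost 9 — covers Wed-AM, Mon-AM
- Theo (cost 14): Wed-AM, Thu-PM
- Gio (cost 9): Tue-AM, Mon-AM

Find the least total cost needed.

28

Choose Quinn, Eli, and Theo: together they cover Tue-AM, Wed-AM, Thu-PM, Mon-AM, Thu-AM — every shift.
Total cost: 7 + 7 + 14 = 28.
No cover costs less than 28.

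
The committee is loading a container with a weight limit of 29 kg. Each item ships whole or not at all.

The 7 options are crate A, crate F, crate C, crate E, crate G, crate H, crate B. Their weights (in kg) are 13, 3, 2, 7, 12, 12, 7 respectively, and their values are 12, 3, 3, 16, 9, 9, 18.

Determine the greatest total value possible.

49

This is an integer program with binary decision variables.
Take crate A, crate C, crate E, and crate B: weight 13 + 2 + 7 + 7 = 29 ≤ 29, value 12 + 3 + 16 + 18 = 49.
No other feasible combination does better.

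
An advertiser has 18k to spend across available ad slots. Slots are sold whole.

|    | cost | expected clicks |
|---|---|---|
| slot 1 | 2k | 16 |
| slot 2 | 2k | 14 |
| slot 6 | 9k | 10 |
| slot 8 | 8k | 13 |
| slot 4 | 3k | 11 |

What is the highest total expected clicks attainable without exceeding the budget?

Take slot 1, slot 2, slot 8, and slot 4: cost 2 + 2 + 8 + 3 = 15 ≤ 18, expected clicks 16 + 14 + 13 + 11 = 54.
No other feasible combination does better.

54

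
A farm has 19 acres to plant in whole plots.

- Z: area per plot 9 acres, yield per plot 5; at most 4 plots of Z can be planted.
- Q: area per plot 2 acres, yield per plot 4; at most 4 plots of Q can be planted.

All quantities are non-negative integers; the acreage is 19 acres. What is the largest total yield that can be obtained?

This is a bounded integer knapsack.
1×Z and 4×Q: area 17 ≤ 19, yield 1·5 + 4·4 = 21.
1×Z and 3×Q: area 15 ≤ 19, yield 1·5 + 3·4 = 17.
Best is 21.

21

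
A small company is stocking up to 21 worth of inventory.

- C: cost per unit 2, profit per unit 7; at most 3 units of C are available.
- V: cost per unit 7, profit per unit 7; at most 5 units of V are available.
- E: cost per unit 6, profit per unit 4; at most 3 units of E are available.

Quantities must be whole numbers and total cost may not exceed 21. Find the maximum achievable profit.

35

C has the best ratio (7/2); taking only C gives at most 3×7 = 21 (stopped by the supply cap of 3).
Mixing does better — 3×C and 2×V: cost 20 ≤ 21, profit 3·7 + 2·7 = 35.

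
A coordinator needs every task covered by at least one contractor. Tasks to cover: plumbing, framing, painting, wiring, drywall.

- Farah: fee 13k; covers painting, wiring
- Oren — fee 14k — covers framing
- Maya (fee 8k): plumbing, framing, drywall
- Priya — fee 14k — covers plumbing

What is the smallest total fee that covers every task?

21

This is a weighted set-cover instance.
Choose Farah and Maya: together they cover plumbing, framing, painting, wiring, drywall — every task.
Total fee: 13 + 8 = 21.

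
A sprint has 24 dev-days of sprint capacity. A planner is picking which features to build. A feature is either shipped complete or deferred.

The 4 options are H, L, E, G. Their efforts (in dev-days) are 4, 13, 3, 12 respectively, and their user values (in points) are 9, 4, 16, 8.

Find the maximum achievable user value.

H + L + E: effort 4 + 13 + 3 = 20 ≤ 24, user value 9 + 4 + 16 = 29.
H + E + G: effort 4 + 3 + 12 = 19 ≤ 24, user value 9 + 16 + 8 = 33.
Best is H, E, and G with total user value 33.

33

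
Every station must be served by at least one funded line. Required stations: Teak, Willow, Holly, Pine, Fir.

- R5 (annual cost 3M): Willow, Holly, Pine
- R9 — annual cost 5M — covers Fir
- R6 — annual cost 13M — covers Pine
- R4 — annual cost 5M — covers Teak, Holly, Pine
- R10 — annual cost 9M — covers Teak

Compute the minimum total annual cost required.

Choose R5, R9, and R4: together they cover Teak, Willow, Holly, Pine, Fir — every station.
Total annual cost: 3 + 5 + 5 = 13.
No cover costs less than 13.

13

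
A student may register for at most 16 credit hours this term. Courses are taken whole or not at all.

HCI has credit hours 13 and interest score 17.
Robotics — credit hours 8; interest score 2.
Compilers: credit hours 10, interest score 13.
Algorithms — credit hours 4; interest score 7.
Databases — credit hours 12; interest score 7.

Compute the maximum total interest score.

Allowing fractional choices, the relaxed optimum would be about 22.7, but courses are indivisible.
Algorithms + Databases: credit hours 4 + 12 = 16 ≤ 16, interest score 7 + 7 = 14.
HCI: credit hours 13 ≤ 16, interest score 17.
Compilers + Algorithms: credit hours 10 + 4 = 14 ≤ 16, interest score 13 + 7 = 20.
Best is Compilers and Algorithms with total interest score 20.

20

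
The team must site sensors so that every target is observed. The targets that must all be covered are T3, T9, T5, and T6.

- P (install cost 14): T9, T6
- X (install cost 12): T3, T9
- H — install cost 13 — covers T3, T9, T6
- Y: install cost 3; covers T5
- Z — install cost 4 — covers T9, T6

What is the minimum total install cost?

The greedy cost-per-new-target heuristic would pick Z, Y, and X for 19, but a cheaper cover exists.
Choose H and Y: together they cover T3, T9, T5, T6 — every target.
Total install cost: 13 + 3 = 16.
No cover costs less than 16.

16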